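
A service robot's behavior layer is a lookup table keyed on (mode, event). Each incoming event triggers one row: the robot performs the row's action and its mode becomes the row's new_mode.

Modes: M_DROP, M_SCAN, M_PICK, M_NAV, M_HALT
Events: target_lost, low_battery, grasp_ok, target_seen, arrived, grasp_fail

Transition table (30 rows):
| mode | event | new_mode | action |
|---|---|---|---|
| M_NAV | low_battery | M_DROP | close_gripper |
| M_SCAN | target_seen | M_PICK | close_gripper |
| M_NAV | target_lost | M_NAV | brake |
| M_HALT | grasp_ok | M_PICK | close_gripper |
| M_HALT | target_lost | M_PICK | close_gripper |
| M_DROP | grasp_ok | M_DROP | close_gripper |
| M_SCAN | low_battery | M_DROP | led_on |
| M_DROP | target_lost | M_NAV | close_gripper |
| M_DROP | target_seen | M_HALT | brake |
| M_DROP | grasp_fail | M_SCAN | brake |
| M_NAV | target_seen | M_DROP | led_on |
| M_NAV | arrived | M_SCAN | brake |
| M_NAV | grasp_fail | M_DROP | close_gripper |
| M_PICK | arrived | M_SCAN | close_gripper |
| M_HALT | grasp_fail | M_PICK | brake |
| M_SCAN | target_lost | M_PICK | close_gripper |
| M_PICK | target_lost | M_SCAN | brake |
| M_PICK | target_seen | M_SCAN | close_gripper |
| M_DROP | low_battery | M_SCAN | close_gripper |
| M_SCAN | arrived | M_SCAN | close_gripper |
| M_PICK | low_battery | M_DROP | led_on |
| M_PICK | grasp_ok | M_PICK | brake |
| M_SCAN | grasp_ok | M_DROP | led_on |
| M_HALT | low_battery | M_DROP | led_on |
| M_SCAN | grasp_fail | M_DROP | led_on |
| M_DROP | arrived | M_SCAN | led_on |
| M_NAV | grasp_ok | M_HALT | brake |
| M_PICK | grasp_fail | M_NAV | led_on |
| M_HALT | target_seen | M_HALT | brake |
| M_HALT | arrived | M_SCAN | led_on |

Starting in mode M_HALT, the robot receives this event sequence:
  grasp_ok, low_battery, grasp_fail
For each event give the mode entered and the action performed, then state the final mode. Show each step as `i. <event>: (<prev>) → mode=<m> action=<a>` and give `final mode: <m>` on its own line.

1. grasp_ok: (M_HALT) → mode=M_PICK action=close_gripper
2. low_battery: (M_PICK) → mode=M_DROP action=led_on
3. grasp_fail: (M_DROP) → mode=M_SCAN action=brake

final mode: M_SCAN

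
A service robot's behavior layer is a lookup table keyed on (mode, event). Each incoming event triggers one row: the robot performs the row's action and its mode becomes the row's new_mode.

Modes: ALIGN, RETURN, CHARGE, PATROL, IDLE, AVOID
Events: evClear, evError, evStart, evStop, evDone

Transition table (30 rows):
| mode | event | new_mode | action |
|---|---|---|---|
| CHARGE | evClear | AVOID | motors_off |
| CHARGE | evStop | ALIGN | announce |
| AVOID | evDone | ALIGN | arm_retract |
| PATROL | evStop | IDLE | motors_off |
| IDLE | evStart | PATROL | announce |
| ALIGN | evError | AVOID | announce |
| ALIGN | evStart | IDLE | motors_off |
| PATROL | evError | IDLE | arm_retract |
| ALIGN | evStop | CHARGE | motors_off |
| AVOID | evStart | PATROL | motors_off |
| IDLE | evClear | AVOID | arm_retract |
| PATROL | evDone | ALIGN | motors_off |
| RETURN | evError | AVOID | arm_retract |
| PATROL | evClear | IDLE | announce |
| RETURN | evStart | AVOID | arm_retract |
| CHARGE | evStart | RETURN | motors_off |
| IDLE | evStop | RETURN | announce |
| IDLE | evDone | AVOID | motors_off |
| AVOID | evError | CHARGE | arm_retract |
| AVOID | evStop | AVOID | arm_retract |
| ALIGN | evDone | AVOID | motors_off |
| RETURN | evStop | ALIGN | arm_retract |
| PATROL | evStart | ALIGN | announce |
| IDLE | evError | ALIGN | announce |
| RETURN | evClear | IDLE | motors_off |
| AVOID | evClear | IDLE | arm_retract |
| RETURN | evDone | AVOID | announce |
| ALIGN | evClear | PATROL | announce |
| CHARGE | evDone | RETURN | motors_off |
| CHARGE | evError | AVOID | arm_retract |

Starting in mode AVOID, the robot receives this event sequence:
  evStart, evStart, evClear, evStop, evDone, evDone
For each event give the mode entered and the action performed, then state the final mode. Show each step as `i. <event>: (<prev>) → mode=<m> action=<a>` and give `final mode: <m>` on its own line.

1. evStart: (AVOID) → mode=PATROL action=motors_off
2. evStart: (PATROL) → mode=ALIGN action=announce
3. evClear: (ALIGN) → mode=PATROL action=announce
4. evStop: (PATROL) → mode=IDLE action=motors_off
5. evDone: (IDLE) → mode=AVOID action=motors_off
6. evDone: (AVOID) → mode=ALIGN action=arm_retract

final mode: ALIGN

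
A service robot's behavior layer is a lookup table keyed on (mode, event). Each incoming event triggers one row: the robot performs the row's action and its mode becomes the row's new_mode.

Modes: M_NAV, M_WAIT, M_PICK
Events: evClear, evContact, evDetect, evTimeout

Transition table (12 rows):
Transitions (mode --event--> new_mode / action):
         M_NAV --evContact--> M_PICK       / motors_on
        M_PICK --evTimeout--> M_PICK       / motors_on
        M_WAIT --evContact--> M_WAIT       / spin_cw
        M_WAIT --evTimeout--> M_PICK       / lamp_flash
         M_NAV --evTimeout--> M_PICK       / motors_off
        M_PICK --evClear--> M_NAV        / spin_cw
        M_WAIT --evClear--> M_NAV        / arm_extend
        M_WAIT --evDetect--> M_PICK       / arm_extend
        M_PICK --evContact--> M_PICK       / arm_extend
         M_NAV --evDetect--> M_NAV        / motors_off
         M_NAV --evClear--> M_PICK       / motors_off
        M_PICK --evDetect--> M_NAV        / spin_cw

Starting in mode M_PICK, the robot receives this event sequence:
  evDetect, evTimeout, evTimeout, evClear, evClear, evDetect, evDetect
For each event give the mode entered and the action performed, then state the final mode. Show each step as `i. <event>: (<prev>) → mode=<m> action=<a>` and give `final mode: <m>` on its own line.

final mode: M_NAV

1. evDetect: (M_PICK) → mode=M_NAV action=spin_cw
2. evTimeout: (M_NAV) → mode=M_PICK action=motors_off
3. evTimeout: (M_PICK) → mode=M_PICK action=motors_on
4. evClear: (M_PICK) → mode=M_NAV action=spin_cw
5. evClear: (M_NAV) → mode=M_PICK action=motors_off
6. evDetect: (M_PICK) → mode=M_NAV action=spin_cw
7. evDetect: (M_NAV) → mode=M_NAV action=motors_off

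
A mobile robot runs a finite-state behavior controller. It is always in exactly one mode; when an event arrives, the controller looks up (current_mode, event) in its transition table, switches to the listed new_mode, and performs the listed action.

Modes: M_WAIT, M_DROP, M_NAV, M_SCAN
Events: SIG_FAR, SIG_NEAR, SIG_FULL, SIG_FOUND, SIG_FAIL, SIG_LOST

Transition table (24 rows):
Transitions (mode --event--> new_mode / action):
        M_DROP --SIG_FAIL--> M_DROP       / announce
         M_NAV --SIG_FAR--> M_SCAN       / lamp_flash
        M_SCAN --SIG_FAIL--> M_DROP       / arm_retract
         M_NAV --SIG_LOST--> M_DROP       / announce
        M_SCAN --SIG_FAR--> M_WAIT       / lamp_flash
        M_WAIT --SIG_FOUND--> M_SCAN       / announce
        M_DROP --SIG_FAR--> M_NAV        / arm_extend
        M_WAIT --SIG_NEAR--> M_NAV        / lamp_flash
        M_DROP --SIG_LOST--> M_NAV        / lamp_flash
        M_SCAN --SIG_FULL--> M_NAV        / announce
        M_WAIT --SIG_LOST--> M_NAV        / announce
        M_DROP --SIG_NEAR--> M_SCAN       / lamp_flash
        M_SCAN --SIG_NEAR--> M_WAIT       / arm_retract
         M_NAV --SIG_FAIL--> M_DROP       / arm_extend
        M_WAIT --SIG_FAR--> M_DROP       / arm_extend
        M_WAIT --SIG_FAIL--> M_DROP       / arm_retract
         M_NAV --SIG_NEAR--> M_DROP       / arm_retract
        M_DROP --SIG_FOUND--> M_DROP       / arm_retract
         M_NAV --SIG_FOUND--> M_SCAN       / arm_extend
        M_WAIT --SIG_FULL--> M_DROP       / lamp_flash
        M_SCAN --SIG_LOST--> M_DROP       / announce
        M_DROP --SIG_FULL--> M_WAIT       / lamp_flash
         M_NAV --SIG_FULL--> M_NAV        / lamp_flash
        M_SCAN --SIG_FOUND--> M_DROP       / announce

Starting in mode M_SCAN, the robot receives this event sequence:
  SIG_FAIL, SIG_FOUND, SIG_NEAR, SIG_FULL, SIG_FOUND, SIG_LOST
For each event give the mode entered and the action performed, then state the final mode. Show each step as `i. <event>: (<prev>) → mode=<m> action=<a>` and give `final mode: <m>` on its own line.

1. SIG_FAIL: (M_SCAN) → mode=M_DROP action=arm_retract
2. SIG_FOUND: (M_DROP) → mode=M_DROP action=arm_retract
3. SIG_NEAR: (M_DROP) → mode=M_SCAN action=lamp_flash
4. SIG_FULL: (M_SCAN) → mode=M_NAV action=announce
5. SIG_FOUND: (M_NAV) → mode=M_SCAN action=arm_extend
6. SIG_LOST: (M_SCAN) → mode=M_DROP action=announce

final mode: M_DROP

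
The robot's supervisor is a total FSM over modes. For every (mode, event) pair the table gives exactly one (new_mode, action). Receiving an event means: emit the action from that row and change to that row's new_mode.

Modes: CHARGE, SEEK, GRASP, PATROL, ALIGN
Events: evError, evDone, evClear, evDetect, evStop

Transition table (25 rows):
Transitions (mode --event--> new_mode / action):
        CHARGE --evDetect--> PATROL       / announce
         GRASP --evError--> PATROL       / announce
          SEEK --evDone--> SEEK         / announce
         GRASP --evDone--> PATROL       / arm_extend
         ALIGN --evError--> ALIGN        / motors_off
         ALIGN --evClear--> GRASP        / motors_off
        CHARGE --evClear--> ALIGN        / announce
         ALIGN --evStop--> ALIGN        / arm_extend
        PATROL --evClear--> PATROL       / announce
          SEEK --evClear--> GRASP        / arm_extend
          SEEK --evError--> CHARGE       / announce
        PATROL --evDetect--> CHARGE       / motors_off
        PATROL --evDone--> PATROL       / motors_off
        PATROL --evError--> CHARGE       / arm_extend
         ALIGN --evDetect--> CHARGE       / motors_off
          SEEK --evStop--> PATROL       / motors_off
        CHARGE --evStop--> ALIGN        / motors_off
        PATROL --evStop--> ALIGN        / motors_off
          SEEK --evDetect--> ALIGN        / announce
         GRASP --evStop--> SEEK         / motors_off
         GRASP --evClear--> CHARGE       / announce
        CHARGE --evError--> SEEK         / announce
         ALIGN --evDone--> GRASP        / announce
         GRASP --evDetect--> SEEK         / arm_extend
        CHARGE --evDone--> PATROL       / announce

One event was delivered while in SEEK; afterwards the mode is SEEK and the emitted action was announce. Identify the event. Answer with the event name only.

evDone

try evError: (SEEK, evError) → (CHARGE, announce)
try evDone: (SEEK, evDone) → (SEEK, announce)  ← matches
try evClear: (SEEK, evClear) → (GRASP, arm_extend)
try evDetect: (SEEK, evDetect) → (ALIGN, announce)
try evStop: (SEEK, evStop) → (PATROL, motors_off)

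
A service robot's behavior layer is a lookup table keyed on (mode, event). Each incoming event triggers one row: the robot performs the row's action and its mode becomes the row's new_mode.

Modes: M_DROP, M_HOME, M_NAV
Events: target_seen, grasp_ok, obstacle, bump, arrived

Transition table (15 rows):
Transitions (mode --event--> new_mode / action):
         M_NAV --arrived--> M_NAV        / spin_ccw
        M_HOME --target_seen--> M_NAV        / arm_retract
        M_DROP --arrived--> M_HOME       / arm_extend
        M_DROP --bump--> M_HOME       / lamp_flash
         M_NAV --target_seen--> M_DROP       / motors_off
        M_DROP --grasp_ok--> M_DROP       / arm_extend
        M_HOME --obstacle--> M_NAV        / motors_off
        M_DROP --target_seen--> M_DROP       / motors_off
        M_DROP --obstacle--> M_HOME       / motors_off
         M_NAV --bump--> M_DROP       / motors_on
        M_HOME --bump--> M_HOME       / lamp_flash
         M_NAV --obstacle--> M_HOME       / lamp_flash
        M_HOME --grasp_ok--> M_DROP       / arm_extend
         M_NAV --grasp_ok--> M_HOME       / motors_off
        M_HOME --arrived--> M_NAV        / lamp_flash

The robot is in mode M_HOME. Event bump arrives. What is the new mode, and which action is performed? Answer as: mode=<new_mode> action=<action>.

current mode = M_HOME; filter table to that mode:
  (M_HOME, target_seen) → (M_NAV, arm_retract)
  (M_HOME, obstacle) → (M_NAV, motors_off)
  (M_HOME, bump) → (M_HOME, lamp_flash)  ← event matches
  (M_HOME, grasp_ok) → (M_DROP, arm_extend)
  (M_HOME, arrived) → (M_NAV, lamp_flash)
event = bump selects (M_HOME, lamp_flash)

mode=M_HOME action=lamp_flash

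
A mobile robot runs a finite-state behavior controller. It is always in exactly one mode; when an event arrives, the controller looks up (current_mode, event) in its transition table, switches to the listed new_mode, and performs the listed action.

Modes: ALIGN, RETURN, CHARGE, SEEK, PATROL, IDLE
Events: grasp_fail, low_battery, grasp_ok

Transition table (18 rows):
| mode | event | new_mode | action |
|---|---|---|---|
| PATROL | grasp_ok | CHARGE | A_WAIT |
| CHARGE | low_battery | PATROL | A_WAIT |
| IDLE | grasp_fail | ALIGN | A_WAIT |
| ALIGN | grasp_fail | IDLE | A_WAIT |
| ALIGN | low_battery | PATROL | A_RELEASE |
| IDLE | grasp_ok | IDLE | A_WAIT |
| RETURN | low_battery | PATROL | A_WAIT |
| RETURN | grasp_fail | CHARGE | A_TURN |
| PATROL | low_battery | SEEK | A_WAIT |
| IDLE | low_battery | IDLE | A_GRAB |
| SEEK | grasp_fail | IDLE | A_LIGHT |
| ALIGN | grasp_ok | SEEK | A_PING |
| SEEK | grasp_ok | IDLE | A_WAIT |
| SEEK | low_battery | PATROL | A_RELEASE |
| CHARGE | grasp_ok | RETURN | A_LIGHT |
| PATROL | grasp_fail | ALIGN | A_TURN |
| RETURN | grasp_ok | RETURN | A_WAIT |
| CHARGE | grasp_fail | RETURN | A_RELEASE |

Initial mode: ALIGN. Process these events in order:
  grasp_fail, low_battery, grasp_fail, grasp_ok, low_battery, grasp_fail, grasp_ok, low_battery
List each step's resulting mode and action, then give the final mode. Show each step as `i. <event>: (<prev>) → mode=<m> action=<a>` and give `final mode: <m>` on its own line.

final mode: PATROL

1. grasp_fail: (ALIGN) → mode=IDLE action=A_WAIT
2. low_battery: (IDLE) → mode=IDLE action=A_GRAB
3. grasp_fail: (IDLE) → mode=ALIGN action=A_WAIT
4. grasp_ok: (ALIGN) → mode=SEEK action=A_PING
5. low_battery: (SEEK) → mode=PATROL action=A_RELEASE
6. grasp_fail: (PATROL) → mode=ALIGN action=A_TURN
7. grasp_ok: (ALIGN) → mode=SEEK action=A_PING
8. low_battery: (SEEK) → mode=PATROL action=A_RELEASE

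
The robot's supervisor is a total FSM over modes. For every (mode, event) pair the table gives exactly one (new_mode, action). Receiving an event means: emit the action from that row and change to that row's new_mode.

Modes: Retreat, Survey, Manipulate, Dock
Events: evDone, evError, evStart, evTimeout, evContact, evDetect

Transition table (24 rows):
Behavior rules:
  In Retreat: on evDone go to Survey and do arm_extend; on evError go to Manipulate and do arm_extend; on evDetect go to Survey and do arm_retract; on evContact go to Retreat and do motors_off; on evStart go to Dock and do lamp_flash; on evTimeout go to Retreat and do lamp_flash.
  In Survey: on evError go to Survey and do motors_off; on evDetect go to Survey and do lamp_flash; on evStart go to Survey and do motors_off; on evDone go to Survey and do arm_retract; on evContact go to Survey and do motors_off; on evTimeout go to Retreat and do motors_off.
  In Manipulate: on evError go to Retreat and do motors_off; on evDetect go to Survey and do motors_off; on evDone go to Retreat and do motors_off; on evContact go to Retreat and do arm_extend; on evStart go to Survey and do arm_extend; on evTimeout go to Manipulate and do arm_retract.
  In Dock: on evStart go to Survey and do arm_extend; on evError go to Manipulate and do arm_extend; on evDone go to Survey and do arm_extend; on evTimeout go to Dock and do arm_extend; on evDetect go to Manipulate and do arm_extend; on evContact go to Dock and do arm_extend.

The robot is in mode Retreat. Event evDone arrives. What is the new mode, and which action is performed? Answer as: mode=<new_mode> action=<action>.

mode=Survey action=arm_extend

current mode = Retreat; filter table to that mode:
  (Retreat, evDone) → (Survey, arm_extend)  ← event matches
  (Retreat, evError) → (Manipulate, arm_extend)
  (Retreat, evDetect) → (Survey, arm_retract)
  (Retreat, evContact) → (Retreat, motors_off)
  (Retreat, evStart) → (Dock, lamp_flash)
  (Retreat, evTimeout) → (Retreat, lamp_flash)
event = evDone selects (Survey, arm_extend)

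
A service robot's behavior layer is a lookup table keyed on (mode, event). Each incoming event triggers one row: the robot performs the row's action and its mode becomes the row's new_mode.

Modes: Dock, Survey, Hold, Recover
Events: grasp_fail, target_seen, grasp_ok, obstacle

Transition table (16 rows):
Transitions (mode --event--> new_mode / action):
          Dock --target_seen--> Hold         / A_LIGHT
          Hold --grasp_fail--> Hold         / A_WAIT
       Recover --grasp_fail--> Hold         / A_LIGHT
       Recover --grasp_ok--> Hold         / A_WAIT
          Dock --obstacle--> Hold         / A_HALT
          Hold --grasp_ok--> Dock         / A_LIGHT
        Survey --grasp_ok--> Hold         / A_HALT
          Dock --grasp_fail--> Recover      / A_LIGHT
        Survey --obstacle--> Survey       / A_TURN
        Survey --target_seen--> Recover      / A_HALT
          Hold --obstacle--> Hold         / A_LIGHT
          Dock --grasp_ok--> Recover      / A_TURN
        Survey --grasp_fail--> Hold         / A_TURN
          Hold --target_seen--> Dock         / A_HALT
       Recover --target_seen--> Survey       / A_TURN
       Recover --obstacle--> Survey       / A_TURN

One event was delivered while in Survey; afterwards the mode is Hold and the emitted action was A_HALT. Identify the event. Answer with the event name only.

grasp_ok

try grasp_fail: (Survey, grasp_fail) → (Hold, A_TURN)
try target_seen: (Survey, target_seen) → (Recover, A_HALT)
try grasp_ok: (Survey, grasp_ok) → (Hold, A_HALT)  ← matches
try obstacle: (Survey, obstacle) → (Survey, A_TURN)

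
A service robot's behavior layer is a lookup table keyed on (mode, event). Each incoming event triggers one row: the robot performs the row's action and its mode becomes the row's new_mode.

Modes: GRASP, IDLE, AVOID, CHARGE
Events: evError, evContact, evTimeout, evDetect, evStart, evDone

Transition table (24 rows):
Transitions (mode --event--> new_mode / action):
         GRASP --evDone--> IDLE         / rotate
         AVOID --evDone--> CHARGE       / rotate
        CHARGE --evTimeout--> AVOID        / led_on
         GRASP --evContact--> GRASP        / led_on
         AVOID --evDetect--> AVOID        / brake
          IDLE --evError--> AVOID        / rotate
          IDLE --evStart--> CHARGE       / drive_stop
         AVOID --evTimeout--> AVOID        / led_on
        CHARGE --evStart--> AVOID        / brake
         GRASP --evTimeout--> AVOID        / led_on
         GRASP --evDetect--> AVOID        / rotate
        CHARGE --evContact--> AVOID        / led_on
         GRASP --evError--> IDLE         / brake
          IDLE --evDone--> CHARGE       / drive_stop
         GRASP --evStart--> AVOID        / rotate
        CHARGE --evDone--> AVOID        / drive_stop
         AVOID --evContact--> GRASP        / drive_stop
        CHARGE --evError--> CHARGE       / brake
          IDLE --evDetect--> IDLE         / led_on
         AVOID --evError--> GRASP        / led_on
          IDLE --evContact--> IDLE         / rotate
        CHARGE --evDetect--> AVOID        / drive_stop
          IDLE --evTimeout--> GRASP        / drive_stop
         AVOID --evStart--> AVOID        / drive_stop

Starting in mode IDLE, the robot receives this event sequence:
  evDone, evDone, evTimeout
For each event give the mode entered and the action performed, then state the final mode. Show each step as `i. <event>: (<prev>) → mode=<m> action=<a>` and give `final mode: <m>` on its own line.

final mode: AVOID

1. evDone: (IDLE) → mode=CHARGE action=drive_stop
2. evDone: (CHARGE) → mode=AVOID action=drive_stop
3. evTimeout: (AVOID) → mode=AVOID action=led_on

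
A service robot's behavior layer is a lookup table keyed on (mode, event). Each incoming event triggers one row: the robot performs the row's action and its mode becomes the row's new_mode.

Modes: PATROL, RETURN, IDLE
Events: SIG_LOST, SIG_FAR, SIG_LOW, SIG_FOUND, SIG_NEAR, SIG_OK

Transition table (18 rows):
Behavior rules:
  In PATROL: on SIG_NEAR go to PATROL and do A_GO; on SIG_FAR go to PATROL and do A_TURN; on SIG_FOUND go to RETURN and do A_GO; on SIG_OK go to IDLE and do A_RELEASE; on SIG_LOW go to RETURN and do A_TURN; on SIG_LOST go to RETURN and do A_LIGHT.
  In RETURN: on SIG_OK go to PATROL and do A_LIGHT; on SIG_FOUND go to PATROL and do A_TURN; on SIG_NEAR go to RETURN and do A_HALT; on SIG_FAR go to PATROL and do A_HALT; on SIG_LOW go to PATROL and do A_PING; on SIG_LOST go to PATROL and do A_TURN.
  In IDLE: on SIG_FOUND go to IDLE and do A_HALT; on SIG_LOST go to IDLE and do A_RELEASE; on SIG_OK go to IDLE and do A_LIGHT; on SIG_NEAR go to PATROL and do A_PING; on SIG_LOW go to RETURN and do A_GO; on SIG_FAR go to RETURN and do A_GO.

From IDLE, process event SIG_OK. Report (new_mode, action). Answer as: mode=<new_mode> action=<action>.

current mode = IDLE; filter table to that mode:
  (IDLE, SIG_FOUND) → (IDLE, A_HALT)
  (IDLE, SIG_LOST) → (IDLE, A_RELEASE)
  (IDLE, SIG_OK) → (IDLE, A_LIGHT)  ← event matches
  (IDLE, SIG_NEAR) → (PATROL, A_PING)
  (IDLE, SIG_LOW) → (RETURN, A_GO)
  (IDLE, SIG_FAR) → (RETURN, A_GO)
event = SIG_OK selects (IDLE, A_LIGHT)

mode=IDLE action=A_LIGHT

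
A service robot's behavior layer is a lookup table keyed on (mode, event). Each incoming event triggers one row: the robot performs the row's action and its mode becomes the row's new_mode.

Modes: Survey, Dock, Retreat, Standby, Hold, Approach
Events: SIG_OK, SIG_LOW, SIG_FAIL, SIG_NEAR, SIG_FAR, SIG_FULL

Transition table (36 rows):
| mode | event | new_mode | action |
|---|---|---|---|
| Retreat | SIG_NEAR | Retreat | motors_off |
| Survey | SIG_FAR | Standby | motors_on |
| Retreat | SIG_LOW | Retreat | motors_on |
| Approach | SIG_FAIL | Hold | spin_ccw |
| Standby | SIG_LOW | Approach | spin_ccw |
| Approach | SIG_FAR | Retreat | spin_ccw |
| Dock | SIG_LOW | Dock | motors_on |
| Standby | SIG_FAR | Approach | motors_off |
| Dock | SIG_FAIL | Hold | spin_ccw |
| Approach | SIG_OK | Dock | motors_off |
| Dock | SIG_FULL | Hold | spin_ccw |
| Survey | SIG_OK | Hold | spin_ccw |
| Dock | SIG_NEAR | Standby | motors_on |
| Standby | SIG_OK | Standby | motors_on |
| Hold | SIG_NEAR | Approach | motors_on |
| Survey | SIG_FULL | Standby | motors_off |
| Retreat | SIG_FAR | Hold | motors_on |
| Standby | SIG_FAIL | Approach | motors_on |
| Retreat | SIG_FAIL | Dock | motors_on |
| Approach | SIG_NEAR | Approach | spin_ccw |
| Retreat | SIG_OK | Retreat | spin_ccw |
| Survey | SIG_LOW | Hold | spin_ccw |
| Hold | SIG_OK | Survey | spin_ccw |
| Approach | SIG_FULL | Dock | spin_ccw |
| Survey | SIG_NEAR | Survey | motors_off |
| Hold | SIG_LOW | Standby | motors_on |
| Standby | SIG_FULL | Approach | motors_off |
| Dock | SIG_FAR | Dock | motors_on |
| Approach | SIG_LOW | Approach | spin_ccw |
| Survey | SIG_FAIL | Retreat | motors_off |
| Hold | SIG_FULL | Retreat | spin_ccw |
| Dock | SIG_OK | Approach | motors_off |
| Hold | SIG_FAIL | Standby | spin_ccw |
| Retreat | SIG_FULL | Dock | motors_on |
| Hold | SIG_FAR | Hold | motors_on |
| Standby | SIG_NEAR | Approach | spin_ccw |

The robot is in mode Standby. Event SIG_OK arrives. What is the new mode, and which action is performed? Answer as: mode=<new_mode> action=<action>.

mode=Standby action=motors_on

current mode = Standby; filter table to that mode:
  (Standby, SIG_LOW) → (Approach, spin_ccw)
  (Standby, SIG_FAR) → (Approach, motors_off)
  (Standby, SIG_OK) → (Standby, motors_on)  ← event matches
  (Standby, SIG_FAIL) → (Approach, motors_on)
  (Standby, SIG_FULL) → (Approach, motors_off)
  (Standby, SIG_NEAR) → (Approach, spin_ccw)
event = SIG_OK selects (Standby, motors_on)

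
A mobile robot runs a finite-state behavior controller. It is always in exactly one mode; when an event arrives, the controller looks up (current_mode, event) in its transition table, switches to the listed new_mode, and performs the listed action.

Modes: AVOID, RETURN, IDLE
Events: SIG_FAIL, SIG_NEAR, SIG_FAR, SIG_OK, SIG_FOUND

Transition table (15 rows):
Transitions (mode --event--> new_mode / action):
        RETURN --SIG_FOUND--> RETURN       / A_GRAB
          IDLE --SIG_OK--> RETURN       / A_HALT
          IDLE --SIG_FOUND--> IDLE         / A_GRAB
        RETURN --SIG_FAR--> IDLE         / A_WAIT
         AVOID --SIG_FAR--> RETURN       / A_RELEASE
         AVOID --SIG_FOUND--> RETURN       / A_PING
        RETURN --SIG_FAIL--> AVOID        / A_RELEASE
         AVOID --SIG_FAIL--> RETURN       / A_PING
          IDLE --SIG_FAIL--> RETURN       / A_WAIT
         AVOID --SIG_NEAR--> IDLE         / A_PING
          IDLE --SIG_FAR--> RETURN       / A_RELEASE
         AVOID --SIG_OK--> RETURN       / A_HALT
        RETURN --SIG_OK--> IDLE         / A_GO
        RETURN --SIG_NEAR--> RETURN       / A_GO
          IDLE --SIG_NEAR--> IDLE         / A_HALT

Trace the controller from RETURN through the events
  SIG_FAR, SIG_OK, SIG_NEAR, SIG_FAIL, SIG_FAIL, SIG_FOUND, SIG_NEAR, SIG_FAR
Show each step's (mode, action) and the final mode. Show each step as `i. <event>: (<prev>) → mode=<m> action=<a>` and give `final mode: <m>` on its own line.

final mode: IDLE

1. SIG_FAR: (RETURN) → mode=IDLE action=A_WAIT
2. SIG_OK: (IDLE) → mode=RETURN action=A_HALT
3. SIG_NEAR: (RETURN) → mode=RETURN action=A_GO
4. SIG_FAIL: (RETURN) → mode=AVOID action=A_RELEASE
5. SIG_FAIL: (AVOID) → mode=RETURN action=A_PING
6. SIG_FOUND: (RETURN) → mode=RETURN action=A_GRAB
7. SIG_NEAR: (RETURN) → mode=RETURN action=A_GO
8. SIG_FAR: (RETURN) → mode=IDLE action=A_WAIT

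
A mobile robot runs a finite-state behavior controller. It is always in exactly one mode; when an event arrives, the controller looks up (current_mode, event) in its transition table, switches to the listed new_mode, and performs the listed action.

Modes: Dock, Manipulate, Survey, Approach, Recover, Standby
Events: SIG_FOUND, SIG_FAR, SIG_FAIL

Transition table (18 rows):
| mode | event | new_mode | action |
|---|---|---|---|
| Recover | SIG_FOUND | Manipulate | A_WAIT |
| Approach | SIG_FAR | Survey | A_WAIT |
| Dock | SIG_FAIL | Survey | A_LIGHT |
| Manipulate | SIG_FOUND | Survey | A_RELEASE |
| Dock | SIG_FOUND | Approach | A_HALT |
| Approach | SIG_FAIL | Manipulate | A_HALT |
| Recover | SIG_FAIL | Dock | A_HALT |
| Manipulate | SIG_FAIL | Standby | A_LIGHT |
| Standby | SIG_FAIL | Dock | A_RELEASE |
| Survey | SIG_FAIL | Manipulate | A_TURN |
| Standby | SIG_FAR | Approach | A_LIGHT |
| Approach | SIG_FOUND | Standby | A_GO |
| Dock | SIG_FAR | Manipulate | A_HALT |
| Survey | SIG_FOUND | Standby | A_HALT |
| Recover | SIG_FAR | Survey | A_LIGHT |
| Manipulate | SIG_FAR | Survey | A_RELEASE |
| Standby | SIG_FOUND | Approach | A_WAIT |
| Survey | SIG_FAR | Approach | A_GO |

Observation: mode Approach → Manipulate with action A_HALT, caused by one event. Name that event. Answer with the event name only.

try SIG_FOUND: (Approach, SIG_FOUND) → (Standby, A_GO)
try SIG_FAR: (Approach, SIG_FAR) → (Survey, A_WAIT)
try SIG_FAIL: (Approach, SIG_FAIL) → (Manipulate, A_HALT)  ← matches

SIG_FAIL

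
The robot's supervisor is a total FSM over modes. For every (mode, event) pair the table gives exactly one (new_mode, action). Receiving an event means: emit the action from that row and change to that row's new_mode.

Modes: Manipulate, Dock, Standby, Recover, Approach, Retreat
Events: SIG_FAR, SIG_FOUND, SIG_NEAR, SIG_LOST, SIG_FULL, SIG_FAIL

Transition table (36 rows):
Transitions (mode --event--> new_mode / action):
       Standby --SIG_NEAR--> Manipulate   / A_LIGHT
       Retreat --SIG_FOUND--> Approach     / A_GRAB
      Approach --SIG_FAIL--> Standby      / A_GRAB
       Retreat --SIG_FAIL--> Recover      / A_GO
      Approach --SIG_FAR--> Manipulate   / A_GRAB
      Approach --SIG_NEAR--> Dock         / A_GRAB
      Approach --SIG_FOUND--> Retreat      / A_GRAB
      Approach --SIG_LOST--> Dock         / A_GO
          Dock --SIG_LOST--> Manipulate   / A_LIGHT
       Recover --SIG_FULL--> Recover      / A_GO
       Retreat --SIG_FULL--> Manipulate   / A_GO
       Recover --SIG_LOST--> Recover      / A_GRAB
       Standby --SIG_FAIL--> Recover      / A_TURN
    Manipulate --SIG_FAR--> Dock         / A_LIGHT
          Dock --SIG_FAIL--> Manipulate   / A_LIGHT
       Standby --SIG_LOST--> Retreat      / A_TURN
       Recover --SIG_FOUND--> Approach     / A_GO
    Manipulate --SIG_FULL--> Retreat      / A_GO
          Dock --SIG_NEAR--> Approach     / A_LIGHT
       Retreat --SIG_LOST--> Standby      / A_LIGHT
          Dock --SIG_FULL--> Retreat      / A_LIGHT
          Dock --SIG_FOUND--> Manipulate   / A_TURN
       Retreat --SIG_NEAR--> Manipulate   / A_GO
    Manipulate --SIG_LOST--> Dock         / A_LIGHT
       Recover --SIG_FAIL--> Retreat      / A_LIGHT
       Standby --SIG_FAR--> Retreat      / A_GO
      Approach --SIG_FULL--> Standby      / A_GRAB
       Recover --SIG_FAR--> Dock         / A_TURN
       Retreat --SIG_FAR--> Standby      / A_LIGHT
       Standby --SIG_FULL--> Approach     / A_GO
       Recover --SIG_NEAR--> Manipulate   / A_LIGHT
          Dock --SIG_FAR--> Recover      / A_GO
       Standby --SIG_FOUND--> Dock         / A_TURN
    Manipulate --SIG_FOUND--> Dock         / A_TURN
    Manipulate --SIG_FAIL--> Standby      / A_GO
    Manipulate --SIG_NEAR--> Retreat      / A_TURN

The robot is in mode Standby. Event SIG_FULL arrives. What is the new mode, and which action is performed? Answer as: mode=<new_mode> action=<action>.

current mode = Standby; filter table to that mode:
  (Standby, SIG_NEAR) → (Manipulate, A_LIGHT)
  (Standby, SIG_FAIL) → (Recover, A_TURN)
  (Standby, SIG_LOST) → (Retreat, A_TURN)
  (Standby, SIG_FAR) → (Retreat, A_GO)
  (Standby, SIG_FULL) → (Approach, A_GO)  ← event matches
  (Standby, SIG_FOUND) → (Dock, A_TURN)
event = SIG_FULL selects (Approach, A_GO)

mode=Approach action=A_GO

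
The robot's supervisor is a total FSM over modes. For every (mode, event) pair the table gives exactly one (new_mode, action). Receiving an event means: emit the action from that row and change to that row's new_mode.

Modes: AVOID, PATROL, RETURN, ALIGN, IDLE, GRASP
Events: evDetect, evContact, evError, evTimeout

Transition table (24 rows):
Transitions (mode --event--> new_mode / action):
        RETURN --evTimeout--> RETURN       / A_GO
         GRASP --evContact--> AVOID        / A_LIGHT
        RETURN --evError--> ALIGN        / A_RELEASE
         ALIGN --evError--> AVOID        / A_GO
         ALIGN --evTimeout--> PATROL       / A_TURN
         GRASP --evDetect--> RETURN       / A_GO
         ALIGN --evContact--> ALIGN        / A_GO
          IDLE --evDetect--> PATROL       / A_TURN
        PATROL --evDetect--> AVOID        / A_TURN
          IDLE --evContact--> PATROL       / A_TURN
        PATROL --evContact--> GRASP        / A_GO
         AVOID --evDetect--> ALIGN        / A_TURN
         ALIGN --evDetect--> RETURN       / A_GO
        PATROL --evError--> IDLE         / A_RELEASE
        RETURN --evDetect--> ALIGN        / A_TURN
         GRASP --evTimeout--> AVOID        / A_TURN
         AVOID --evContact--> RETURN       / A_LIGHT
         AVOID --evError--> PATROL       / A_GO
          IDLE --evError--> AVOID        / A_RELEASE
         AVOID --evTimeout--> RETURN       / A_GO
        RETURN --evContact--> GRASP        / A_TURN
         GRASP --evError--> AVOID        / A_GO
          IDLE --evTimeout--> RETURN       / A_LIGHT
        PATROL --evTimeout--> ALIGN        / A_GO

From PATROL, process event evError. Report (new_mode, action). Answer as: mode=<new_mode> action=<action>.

mode=IDLE action=A_RELEASE

current mode = PATROL; filter table to that mode:
  (PATROL, evDetect) → (AVOID, A_TURN)
  (PATROL, evContact) → (GRASP, A_GO)
  (PATROL, evError) → (IDLE, A_RELEASE)  ← event matches
  (PATROL, evTimeout) → (ALIGN, A_GO)
event = evError selects (IDLE, A_RELEASE)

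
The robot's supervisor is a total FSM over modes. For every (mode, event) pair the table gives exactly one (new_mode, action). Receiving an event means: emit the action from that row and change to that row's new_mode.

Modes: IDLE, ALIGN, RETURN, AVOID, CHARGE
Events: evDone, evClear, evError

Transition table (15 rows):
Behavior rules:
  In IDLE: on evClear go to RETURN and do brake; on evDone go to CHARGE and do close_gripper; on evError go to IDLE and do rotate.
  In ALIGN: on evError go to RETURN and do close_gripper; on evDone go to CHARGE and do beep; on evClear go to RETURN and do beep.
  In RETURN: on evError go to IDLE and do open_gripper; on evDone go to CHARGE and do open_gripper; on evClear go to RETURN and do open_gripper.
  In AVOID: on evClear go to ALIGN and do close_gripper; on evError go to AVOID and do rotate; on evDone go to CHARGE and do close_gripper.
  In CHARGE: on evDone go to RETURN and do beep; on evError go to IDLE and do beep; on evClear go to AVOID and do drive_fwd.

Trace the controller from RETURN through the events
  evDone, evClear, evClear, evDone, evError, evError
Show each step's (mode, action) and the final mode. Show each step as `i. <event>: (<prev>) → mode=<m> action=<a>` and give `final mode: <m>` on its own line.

1. evDone: (RETURN) → mode=CHARGE action=open_gripper
2. evClear: (CHARGE) → mode=AVOID action=drive_fwd
3. evClear: (AVOID) → mode=ALIGN action=close_gripper
4. evDone: (ALIGN) → mode=CHARGE action=beep
5. evError: (CHARGE) → mode=IDLE action=beep
6. evError: (IDLE) → mode=IDLE action=rotate

final mode: IDLE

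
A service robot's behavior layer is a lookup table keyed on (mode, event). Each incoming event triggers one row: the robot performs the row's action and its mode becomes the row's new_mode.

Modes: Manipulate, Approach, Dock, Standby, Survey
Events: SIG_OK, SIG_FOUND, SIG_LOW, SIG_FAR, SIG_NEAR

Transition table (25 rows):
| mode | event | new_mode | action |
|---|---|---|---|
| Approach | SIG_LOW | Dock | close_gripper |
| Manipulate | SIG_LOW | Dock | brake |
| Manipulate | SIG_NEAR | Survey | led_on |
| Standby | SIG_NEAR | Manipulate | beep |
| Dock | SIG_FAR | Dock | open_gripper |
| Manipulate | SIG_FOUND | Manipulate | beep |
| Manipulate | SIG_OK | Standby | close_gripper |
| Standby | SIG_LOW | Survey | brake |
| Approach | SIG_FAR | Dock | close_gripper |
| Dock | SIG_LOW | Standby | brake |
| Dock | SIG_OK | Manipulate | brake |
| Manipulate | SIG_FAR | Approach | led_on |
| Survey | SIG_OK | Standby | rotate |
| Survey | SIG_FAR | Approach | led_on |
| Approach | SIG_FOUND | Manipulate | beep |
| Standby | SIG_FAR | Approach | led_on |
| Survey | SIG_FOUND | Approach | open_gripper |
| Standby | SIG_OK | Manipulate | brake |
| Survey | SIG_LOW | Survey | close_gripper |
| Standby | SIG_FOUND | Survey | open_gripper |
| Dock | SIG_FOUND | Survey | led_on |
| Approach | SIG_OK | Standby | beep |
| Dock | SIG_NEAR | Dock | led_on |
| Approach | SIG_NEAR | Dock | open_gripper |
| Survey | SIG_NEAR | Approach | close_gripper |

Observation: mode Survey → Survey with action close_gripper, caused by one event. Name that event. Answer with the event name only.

SIG_LOW

try SIG_OK: (Survey, SIG_OK) → (Standby, rotate)
try SIG_FOUND: (Survey, SIG_FOUND) → (Approach, open_gripper)
try SIG_LOW: (Survey, SIG_LOW) → (Survey, close_gripper)  ← matches
try SIG_FAR: (Survey, SIG_FAR) → (Approach, led_on)
try SIG_NEAR: (Survey, SIG_NEAR) → (Approach, close_gripper)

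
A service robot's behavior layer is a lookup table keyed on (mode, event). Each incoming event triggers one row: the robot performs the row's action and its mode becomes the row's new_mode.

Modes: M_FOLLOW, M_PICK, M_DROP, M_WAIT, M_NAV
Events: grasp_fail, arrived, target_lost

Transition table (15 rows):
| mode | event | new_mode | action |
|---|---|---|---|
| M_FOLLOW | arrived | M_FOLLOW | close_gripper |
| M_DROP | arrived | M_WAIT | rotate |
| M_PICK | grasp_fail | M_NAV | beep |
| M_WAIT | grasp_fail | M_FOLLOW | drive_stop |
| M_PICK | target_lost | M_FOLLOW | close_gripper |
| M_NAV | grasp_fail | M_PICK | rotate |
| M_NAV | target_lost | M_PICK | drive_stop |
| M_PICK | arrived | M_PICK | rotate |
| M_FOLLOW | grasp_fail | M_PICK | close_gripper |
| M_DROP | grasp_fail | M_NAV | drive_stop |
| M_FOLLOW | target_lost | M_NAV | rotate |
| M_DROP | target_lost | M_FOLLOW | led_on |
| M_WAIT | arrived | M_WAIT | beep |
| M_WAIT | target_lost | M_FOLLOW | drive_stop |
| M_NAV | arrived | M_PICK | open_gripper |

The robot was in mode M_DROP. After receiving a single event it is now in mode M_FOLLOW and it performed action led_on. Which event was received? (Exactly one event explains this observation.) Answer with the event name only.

try grasp_fail: (M_DROP, grasp_fail) → (M_NAV, drive_stop)
try arrived: (M_DROP, arrived) → (M_WAIT, rotate)
try target_lost: (M_DROP, target_lost) → (M_FOLLOW, led_on)  ← matches

target_lost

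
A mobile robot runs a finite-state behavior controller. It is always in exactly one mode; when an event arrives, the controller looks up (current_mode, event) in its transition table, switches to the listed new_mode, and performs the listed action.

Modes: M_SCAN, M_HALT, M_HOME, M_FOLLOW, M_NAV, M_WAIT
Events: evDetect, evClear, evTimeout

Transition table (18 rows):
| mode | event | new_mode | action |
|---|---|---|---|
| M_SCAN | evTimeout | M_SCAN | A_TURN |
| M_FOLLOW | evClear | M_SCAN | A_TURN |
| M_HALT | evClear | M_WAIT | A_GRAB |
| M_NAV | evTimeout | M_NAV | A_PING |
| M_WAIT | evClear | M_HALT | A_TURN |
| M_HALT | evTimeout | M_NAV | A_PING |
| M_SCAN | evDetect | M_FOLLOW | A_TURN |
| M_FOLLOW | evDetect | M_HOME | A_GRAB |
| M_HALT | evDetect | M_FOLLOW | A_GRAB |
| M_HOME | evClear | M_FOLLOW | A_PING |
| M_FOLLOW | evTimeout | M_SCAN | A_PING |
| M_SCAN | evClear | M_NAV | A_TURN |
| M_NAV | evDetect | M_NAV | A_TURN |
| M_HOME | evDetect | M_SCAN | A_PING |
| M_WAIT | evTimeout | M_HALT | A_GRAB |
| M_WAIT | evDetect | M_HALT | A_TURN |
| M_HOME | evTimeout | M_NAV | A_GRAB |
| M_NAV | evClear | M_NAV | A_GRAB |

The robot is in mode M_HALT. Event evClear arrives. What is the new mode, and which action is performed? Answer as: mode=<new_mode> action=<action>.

mode=M_WAIT action=A_GRAB

current mode = M_HALT; filter table to that mode:
  (M_HALT, evClear) → (M_WAIT, A_GRAB)  ← event matches
  (M_HALT, evTimeout) → (M_NAV, A_PING)
  (M_HALT, evDetect) → (M_FOLLOW, A_GRAB)
event = evClear selects (M_WAIT, A_GRAB)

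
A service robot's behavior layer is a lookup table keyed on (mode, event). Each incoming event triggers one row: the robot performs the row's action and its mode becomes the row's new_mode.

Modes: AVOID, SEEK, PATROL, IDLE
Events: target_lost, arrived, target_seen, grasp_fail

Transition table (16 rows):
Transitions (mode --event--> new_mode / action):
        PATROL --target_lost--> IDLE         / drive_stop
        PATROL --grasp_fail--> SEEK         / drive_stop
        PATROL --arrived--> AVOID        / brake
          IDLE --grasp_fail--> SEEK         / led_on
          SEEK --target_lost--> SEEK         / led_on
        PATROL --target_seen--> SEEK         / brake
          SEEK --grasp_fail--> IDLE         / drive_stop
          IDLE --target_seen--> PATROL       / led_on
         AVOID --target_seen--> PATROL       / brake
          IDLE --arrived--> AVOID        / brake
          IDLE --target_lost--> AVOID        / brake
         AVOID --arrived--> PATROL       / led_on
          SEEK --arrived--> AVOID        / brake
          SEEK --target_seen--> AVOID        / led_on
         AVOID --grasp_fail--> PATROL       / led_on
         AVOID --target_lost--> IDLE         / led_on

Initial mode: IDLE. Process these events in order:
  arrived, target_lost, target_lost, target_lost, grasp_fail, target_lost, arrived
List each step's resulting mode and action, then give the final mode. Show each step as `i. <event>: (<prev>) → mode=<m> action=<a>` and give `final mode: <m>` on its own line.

final mode: AVOID

1. arrived: (IDLE) → mode=AVOID action=brake
2. target_lost: (AVOID) → mode=IDLE action=led_on
3. target_lost: (IDLE) → mode=AVOID action=brake
4. target_lost: (AVOID) → mode=IDLE action=led_on
5. grasp_fail: (IDLE) → mode=SEEK action=led_on
6. target_lost: (SEEK) → mode=SEEK action=led_on
7. arrived: (SEEK) → mode=AVOID action=brake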